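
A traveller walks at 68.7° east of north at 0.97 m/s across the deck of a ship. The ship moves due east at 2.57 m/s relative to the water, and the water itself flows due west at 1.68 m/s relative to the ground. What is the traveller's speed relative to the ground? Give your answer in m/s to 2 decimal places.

1.83 m/s

In east/north components (m/s): traveller relative to ship = (0.904, 0.352); ship relative to water = (2.570, 0.000); water relative to ground = (-1.680, 0.000).
Sum = (1.794, 0.352) m/s.
Speed = |(1.794, 0.352)| = 1.828 m/s.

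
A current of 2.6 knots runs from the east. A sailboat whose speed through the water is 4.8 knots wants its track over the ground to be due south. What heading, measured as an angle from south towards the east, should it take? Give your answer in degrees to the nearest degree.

33°

The current pushes perpendicular to the desired track; the heading must have a component into the current equal to 2.6 knots: 4.8 sin θ = 2.6.
sin θ = 0.5417, so θ = 32.797°.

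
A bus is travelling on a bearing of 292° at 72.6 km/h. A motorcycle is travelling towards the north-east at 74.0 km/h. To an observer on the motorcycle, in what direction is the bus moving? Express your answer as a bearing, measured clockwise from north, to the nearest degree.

Taking east as x and north as y: bus velocity = (-67.314, 27.196) km/h; motorcycle velocity = (52.326, 52.326) km/h.
Velocity of bus relative to motorcycle = (-67.314, 27.196) − (52.326, 52.326) = (-119.639, -25.129) km/h.
Bearing = atan2(-119.64, -25.13) = 258.14° clockwise from north.

258°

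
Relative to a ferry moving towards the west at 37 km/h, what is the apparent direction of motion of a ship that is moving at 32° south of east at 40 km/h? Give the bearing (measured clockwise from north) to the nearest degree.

107°

Taking east as x and north as y: ship velocity = (33.922, -21.197) km/h; ferry velocity = (-37.000, 0.000) km/h.
Velocity of ship relative to ferry = (33.922, -21.197) − (-37.000, 0.000) = (70.922, -21.197) km/h.
Bearing = atan2(70.92, -21.20) = 106.64° clockwise from north.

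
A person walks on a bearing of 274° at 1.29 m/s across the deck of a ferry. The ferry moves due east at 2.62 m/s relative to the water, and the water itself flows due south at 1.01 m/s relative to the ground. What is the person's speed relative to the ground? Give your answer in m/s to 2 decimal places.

In east/north components (m/s): person relative to ferry = (-1.287, 0.090); ferry relative to water = (2.620, 0.000); water relative to ground = (0.000, -1.010).
Sum = (1.333, -0.920) m/s.
Speed = |(1.333, -0.920)| = 1.620 m/s.

1.62 m/s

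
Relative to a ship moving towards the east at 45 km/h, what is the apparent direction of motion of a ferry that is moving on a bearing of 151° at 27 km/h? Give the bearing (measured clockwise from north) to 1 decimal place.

233.5°

Taking east as x and north as y: ferry velocity = (13.090, -23.615) km/h; ship velocity = (45.000, 0.000) km/h.
Velocity of ferry relative to ship = (13.090, -23.615) − (45.000, 0.000) = (-31.910, -23.615) km/h.
Bearing = atan2(-31.91, -23.61) = 233.50° clockwise from north.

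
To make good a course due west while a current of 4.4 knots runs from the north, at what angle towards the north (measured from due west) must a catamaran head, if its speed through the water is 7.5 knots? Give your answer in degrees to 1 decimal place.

35.9°

The current pushes perpendicular to the desired track; the heading must have a component into the current equal to 4.4 knots: 7.5 sin θ = 4.4.
sin θ = 0.5867, so θ = 35.921°.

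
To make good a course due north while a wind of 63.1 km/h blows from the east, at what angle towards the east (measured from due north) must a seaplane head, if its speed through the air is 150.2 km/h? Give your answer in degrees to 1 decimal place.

The wind pushes perpendicular to the desired track; the heading must have a component into the wind equal to 63.1 km/h: 150.2 sin θ = 63.1.
sin θ = 0.4201, so θ = 24.841°.

24.8°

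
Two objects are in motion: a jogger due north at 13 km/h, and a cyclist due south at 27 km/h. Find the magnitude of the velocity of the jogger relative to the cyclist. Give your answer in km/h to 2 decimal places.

Taking east as x and north as y: jogger velocity = (0.000, 13.000) km/h; cyclist velocity = (0.000, -27.000) km/h.
Velocity of jogger relative to cyclist = (0.000, 13.000) − (0.000, -27.000) = (0.000, 40.000) km/h.
Magnitude = |(0.000, 40.000)| = 40.000 km/h.

40.00 km/h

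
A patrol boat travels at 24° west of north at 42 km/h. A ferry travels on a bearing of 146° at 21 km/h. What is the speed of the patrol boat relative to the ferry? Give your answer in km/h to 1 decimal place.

Taking east as x and north as y: patrol boat velocity = (-17.083, 38.369) km/h; ferry velocity = (11.743, -17.410) km/h.
Velocity of patrol boat relative to ferry = (-17.083, 38.369) − (11.743, -17.410) = (-28.826, 55.779) km/h.
Magnitude = |(-28.826, 55.779)| = 62.787 km/h.

62.8 km/h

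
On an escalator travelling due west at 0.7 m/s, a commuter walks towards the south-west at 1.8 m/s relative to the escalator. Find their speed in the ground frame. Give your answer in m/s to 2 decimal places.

Taking east as x and north as y: escalator velocity = (-0.700, 0.000) m/s; commuter velocity relative to escalator = (-1.273, -1.273) m/s.
Velocity relative to ground = (-0.700, 0.000) + (-1.273, -1.273) = (-1.973, -1.273) m/s.
Speed = |(-1.973, -1.273)| = 2.348 m/s.

2.35 m/s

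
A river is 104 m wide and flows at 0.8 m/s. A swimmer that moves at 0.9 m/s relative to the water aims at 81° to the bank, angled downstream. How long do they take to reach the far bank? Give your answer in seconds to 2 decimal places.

The component of the swimmer's velocity perpendicular to the bank is 0.9 × sin 81° = 0.889 m/s.
Only the cross-stream component determines the crossing time; the current contributes nothing perpendicular to the bank.
Time = 104 / 0.889 = 116.996 s.

117.00 s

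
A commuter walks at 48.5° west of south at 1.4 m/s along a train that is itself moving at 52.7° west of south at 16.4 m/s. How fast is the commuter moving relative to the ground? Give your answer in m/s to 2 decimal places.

17.80 m/s

Taking east as x and north as y: train velocity = (-13.046, -9.938) m/s; commuter velocity relative to train = (-1.049, -0.928) m/s.
Velocity relative to ground = (-13.046, -9.938) + (-1.049, -0.928) = (-14.094, -10.866) m/s.
Speed = |(-14.094, -10.866)| = 17.797 m/s.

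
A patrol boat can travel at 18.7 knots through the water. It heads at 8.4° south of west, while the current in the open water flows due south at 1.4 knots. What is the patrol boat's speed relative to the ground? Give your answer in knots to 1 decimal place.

19.0 knots

Taking east as x and north as y: velocity relative to the water = (-18.499, -2.732) knots; the water relative to ground = (0.000, -1.400) knots.
Velocity relative to ground = (-18.499, -2.732) + (0.000, -1.400) = (-18.499, -4.132) knots.
Speed = |(-18.499, -4.132)| = 18.955 knots.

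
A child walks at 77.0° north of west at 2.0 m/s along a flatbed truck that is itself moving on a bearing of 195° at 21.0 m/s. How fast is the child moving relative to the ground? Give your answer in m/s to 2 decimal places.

19.26 m/s

Taking east as x and north as y: flatbed truck velocity = (-5.435, -20.284) m/s; child velocity relative to flatbed truck = (-0.450, 1.949) m/s.
Velocity relative to ground = (-5.435, -20.284) + (-0.450, 1.949) = (-5.885, -18.336) m/s.
Speed = |(-5.885, -18.336)| = 19.257 m/s.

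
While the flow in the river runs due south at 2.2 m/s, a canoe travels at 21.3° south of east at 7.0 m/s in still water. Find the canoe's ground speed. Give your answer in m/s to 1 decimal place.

8.1 m/s

Taking east as x and north as y: velocity relative to the water = (6.522, -2.543) m/s; the water relative to ground = (0.000, -2.200) m/s.
Velocity relative to ground = (6.522, -2.543) + (0.000, -2.200) = (6.522, -4.743) m/s.
Speed = |(6.522, -4.743)| = 8.064 m/s.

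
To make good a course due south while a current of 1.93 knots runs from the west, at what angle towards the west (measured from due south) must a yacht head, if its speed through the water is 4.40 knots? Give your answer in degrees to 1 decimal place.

26.0°

The current pushes perpendicular to the desired track; the heading must have a component into the current equal to 1.93 knots: 4.40 sin θ = 1.93.
sin θ = 0.4386, so θ = 26.017°.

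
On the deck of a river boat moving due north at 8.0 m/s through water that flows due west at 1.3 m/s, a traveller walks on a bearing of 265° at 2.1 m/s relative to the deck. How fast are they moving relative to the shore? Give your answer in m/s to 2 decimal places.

In east/north components (m/s): traveller relative to river boat = (-2.092, -0.183); river boat relative to water = (0.000, 8.000); water relative to ground = (-1.300, 0.000).
Sum = (-3.392, 7.817) m/s.
Speed = |(-3.392, 7.817)| = 8.521 m/s.

8.52 m/s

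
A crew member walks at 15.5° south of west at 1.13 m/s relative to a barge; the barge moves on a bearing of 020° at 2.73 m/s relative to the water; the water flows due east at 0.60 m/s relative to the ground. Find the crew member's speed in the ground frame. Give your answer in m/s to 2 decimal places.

2.31 m/s

In east/north components (m/s): crew member relative to barge = (-1.089, -0.302); barge relative to water = (0.934, 2.565); water relative to ground = (0.600, 0.000).
Sum = (0.445, 2.263) m/s.
Speed = |(0.445, 2.263)| = 2.307 m/s.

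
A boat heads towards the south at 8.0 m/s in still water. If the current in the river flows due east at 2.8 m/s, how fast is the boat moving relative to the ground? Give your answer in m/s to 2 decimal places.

8.48 m/s

Taking east as x and north as y: velocity relative to the water = (0.000, -8.000) m/s; the water relative to ground = (2.800, 0.000) m/s.
Velocity relative to ground = (0.000, -8.000) + (2.800, 0.000) = (2.800, -8.000) m/s.
Speed = |(2.800, -8.000)| = 8.476 m/s.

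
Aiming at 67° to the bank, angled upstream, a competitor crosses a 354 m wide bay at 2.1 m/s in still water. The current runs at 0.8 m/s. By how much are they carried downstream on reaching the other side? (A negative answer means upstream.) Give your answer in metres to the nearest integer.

Perpendicular speed = 1.933 m/s; crossing time = 354 / 1.933 = 183.129 s.
Net downstream speed = -0.021 m/s.
Drift = -0.021 × 183.129 = -3.761 m (upstream).

-4 m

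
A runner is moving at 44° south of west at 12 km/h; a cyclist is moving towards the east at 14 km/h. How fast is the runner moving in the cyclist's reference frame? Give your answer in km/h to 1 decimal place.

Taking east as x and north as y: runner velocity = (-8.632, -8.336) km/h; cyclist velocity = (14.000, 0.000) km/h.
Velocity of runner relative to cyclist = (-8.632, -8.336) − (14.000, 0.000) = (-22.632, -8.336) km/h.
Magnitude = |(-22.632, -8.336)| = 24.118 km/h.

24.1 km/h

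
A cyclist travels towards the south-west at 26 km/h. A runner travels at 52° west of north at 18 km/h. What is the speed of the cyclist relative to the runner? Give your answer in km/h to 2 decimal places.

29.76 km/h

Taking east as x and north as y: cyclist velocity = (-18.385, -18.385) km/h; runner velocity = (-14.184, 11.082) km/h.
Velocity of cyclist relative to runner = (-18.385, -18.385) − (-14.184, 11.082) = (-4.201, -29.467) km/h.
Magnitude = |(-4.201, -29.467)| = 29.765 km/h.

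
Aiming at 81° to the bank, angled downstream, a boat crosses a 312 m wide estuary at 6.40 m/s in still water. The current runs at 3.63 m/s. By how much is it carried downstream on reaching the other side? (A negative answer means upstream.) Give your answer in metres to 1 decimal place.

228.6 m

Perpendicular speed = 6.321 m/s; crossing time = 312 / 6.321 = 49.358 s.
Net downstream speed = 4.631 m/s.
Drift = 4.631 × 49.358 = 228.584 m (downstream).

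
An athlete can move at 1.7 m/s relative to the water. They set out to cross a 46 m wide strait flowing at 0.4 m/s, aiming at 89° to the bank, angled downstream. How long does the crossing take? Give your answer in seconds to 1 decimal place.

27.1 s

The component of the athlete's velocity perpendicular to the bank is 1.7 × sin 89° = 1.700 m/s.
The flow acts along the bank and has no component across it.
Time = 46 / 1.700 = 27.063 s.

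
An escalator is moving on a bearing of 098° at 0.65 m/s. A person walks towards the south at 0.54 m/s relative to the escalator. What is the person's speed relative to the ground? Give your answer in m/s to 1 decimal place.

Taking east as x and north as y: escalator velocity = (0.644, -0.090) m/s; person velocity relative to escalator = (0.000, -0.540) m/s.
Velocity relative to ground = (0.644, -0.090) + (0.000, -0.540) = (0.644, -0.630) m/s.
Speed = |(0.644, -0.630)| = 0.901 m/s.

0.9 m/s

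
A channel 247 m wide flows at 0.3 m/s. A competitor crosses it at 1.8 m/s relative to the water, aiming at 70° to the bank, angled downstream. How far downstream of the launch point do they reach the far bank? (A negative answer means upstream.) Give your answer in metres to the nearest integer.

Perpendicular speed = 1.691 m/s; crossing time = 247 / 1.691 = 146.029 s.
Net downstream speed = 0.916 m/s.
Drift = 0.916 × 146.029 = 133.709 m (downstream).

134 m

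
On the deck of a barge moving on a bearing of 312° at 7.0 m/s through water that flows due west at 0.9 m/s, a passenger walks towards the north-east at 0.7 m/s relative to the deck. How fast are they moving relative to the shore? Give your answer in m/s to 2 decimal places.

In east/north components (m/s): passenger relative to barge = (0.495, 0.495); barge relative to water = (-5.202, 4.684); water relative to ground = (-0.900, 0.000).
Sum = (-5.607, 5.179) m/s.
Speed = |(-5.607, 5.179)| = 7.633 m/s.

7.63 m/s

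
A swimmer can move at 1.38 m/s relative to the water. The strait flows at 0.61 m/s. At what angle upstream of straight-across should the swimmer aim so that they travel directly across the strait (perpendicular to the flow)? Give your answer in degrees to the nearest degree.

26°

To cancel the current, the upstream component of the swimmer's velocity must equal the flow: 1.38 sin θ = 0.61.
sin θ = 0.61 / 1.38 = 0.4420.
θ = arcsin(0.4420) = 26.233°.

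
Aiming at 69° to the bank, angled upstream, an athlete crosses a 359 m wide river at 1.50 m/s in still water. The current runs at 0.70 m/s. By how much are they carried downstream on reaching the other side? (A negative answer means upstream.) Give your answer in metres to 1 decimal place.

41.6 m

Perpendicular speed = 1.400 m/s; crossing time = 359 / 1.400 = 256.361 s.
Net downstream speed = 0.162 m/s.
Drift = 0.162 × 256.361 = 41.645 m (downstream).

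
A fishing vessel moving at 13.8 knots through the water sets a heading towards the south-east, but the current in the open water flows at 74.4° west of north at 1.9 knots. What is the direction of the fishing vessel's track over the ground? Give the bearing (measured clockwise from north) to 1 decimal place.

139.4°

Taking east as x and north as y: velocity relative to the water = (9.758, -9.758) knots; the water relative to ground = (-1.830, 0.511) knots.
Velocity relative to ground = (9.758, -9.758) + (-1.830, 0.511) = (7.928, -9.247) knots.
Bearing = atan2(7.93, -9.25) = 139.39° clockwise from north.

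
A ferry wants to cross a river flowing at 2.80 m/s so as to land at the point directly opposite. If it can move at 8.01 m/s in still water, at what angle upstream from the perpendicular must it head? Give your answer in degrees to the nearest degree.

20°

To cancel the current, the upstream component of the ferry's velocity must equal the flow: 8.01 sin θ = 2.80.
sin θ = 2.80 / 8.01 = 0.3496.
θ = arcsin(0.3496) = 20.461°.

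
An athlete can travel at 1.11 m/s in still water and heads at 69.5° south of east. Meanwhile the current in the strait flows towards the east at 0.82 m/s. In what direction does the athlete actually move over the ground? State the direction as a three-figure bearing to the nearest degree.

Taking east as x and north as y: velocity relative to the water = (0.389, -1.040) m/s; the water relative to ground = (0.820, 0.000) m/s.
Velocity relative to ground = (0.389, -1.040) + (0.820, 0.000) = (1.209, -1.040) m/s.
Bearing = atan2(1.21, -1.04) = 130.70° clockwise from north.

131°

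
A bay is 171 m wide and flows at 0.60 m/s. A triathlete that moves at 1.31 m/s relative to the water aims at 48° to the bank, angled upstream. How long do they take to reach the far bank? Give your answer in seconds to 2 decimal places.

The component of the triathlete's velocity perpendicular to the bank is 1.31 × sin 48° = 0.974 m/s.
Only the cross-stream component determines the crossing time; the current contributes nothing perpendicular to the bank.
Time = 171 / 0.974 = 175.651 s.

175.65 s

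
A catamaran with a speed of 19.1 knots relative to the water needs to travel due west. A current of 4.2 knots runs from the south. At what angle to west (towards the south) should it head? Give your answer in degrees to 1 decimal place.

The current pushes perpendicular to the desired track; the heading must have a component into the current equal to 4.2 knots: 19.1 sin θ = 4.2.
sin θ = 0.2199, so θ = 12.703°.

12.7°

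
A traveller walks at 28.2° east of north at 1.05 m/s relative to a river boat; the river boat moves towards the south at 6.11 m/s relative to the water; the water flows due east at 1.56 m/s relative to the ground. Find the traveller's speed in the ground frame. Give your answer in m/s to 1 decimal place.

In east/north components (m/s): traveller relative to river boat = (0.496, 0.925); river boat relative to water = (0.000, -6.110); water relative to ground = (1.560, 0.000).
Sum = (2.056, -5.185) m/s.
Speed = |(2.056, -5.185)| = 5.577 m/s.

5.6 m/s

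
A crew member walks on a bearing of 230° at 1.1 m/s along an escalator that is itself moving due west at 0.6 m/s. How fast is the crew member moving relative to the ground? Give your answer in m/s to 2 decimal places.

1.61 m/s

Taking east as x and north as y: escalator velocity = (-0.600, 0.000) m/s; crew member velocity relative to escalator = (-0.843, -0.707) m/s.
Velocity relative to ground = (-0.600, 0.000) + (-0.843, -0.707) = (-1.443, -0.707) m/s.
Speed = |(-1.443, -0.707)| = 1.607 m/s.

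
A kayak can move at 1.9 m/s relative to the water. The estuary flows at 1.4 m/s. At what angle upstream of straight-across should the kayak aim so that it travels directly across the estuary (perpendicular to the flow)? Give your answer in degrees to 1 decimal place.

47.5°

To cancel the current, the upstream component of the kayak's velocity must equal the flow: 1.9 sin θ = 1.4.
sin θ = 1.4 / 1.9 = 0.7368.
θ = arcsin(0.7368) = 47.463°.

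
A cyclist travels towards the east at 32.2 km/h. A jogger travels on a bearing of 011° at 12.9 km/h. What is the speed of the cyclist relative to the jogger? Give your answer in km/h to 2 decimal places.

32.32 km/h

Taking east as x and north as y: cyclist velocity = (32.200, 0.000) km/h; jogger velocity = (2.461, 12.663) km/h.
Velocity of cyclist relative to jogger = (32.200, 0.000) − (2.461, 12.663) = (29.739, -12.663) km/h.
Magnitude = |(29.739, -12.663)| = 32.322 km/h.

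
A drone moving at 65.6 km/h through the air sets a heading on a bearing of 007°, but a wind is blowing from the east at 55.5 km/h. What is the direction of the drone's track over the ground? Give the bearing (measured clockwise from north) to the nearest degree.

324°

Taking east as x and north as y: velocity relative to the air = (7.995, 65.111) km/h; the air relative to ground = (-55.500, 0.000) km/h.
Velocity relative to ground = (7.995, 65.111) + (-55.500, 0.000) = (-47.505, 65.111) km/h.
Bearing = atan2(-47.51, 65.11) = 323.89° clockwise from north.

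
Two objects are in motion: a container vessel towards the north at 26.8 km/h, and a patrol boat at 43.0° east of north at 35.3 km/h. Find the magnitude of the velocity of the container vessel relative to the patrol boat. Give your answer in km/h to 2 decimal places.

24.09 km/h

Taking east as x and north as y: container vessel velocity = (0.000, 26.800) km/h; patrol boat velocity = (24.075, 25.817) km/h.
Velocity of container vessel relative to patrol boat = (0.000, 26.800) − (24.075, 25.817) = (-24.075, 0.983) km/h.
Magnitude = |(-24.075, 0.983)| = 24.095 km/h.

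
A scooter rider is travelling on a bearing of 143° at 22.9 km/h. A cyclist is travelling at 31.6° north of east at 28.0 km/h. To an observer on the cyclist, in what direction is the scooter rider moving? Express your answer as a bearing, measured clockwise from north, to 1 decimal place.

Taking east as x and north as y: scooter rider velocity = (13.782, -18.289) km/h; cyclist velocity = (23.848, 14.672) km/h.
Velocity of scooter rider relative to cyclist = (13.782, -18.289) − (23.848, 14.672) = (-10.067, -32.960) km/h.
Bearing = atan2(-10.07, -32.96) = 196.98° clockwise from north.

197.0°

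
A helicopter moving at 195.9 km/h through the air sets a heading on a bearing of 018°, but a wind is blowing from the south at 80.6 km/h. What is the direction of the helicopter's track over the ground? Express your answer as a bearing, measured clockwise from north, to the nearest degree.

013°

Taking east as x and north as y: velocity relative to the air = (60.536, 186.312) km/h; the air relative to ground = (0.000, 80.600) km/h.
Velocity relative to ground = (60.536, 186.312) + (0.000, 80.600) = (60.536, 266.912) km/h.
Bearing = atan2(60.54, 266.91) = 12.78° clockwise from north.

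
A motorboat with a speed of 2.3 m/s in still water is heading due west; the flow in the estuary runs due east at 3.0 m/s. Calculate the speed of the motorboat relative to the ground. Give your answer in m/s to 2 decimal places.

0.70 m/s

Taking east as x and north as y: velocity relative to the water = (-2.300, 0.000) m/s; the water relative to ground = (3.000, 0.000) m/s.
Velocity relative to ground = (-2.300, 0.000) + (3.000, 0.000) = (0.700, 0.000) m/s.
Speed = |(0.700, 0.000)| = 0.700 m/s.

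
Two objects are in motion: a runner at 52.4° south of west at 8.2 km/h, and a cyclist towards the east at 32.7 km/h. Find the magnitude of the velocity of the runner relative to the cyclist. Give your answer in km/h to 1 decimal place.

38.3 km/h

Taking east as x and north as y: runner velocity = (-5.003, -6.497) km/h; cyclist velocity = (32.700, 0.000) km/h.
Velocity of runner relative to cyclist = (-5.003, -6.497) − (32.700, 0.000) = (-37.703, -6.497) km/h.
Magnitude = |(-37.703, -6.497)| = 38.259 km/h.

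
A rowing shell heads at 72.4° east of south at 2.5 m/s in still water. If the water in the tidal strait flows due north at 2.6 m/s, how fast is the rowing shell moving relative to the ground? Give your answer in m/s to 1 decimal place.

Taking east as x and north as y: velocity relative to the water = (2.383, -0.756) m/s; the water relative to ground = (0.000, 2.600) m/s.
Velocity relative to ground = (2.383, -0.756) + (0.000, 2.600) = (2.383, 1.844) m/s.
Speed = |(2.383, 1.844)| = 3.013 m/s.

3.0 m/s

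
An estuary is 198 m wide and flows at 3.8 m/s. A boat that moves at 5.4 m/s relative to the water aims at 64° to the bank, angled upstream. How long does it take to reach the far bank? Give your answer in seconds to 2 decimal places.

The component of the boat's velocity perpendicular to the bank is 5.4 × sin 64° = 4.853 m/s.
The current is parallel to the bank, so it does not affect the crossing time.
Time = 198 / 4.853 = 40.795 s.

40.80 s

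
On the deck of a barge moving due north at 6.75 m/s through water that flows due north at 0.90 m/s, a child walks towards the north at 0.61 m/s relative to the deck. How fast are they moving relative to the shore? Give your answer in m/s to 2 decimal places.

8.26 m/s

In east/north components (m/s): child relative to barge = (0.000, 0.610); barge relative to water = (0.000, 6.750); water relative to ground = (0.000, 0.900).
Sum = (0.000, 8.260) m/s.
Speed = |(0.000, 8.260)| = 8.260 m/s.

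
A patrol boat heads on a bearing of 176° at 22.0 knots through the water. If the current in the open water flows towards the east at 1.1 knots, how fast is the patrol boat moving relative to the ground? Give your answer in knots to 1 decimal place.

Taking east as x and north as y: velocity relative to the water = (1.535, -21.946) knots; the water relative to ground = (1.100, 0.000) knots.
Velocity relative to ground = (1.535, -21.946) + (1.100, 0.000) = (2.635, -21.946) knots.
Speed = |(2.635, -21.946)| = 22.104 knots.

22.1 knots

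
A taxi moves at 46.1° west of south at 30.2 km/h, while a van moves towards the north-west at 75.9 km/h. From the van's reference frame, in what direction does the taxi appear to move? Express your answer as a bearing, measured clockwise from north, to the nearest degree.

Taking east as x and north as y: taxi velocity = (-21.761, -20.941) km/h; van velocity = (-53.669, 53.669) km/h.
Velocity of taxi relative to van = (-21.761, -20.941) − (-53.669, 53.669) = (31.909, -74.610) km/h.
Bearing = atan2(31.91, -74.61) = 156.84° clockwise from north.

157°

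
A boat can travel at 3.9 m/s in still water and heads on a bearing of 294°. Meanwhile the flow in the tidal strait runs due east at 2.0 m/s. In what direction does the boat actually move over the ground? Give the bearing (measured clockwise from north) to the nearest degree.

Taking east as x and north as y: velocity relative to the water = (-3.563, 1.586) m/s; the water relative to ground = (2.000, 0.000) m/s.
Velocity relative to ground = (-3.563, 1.586) + (2.000, 0.000) = (-1.563, 1.586) m/s.
Bearing = atan2(-1.56, 1.59) = 315.43° clockwise from north.

315°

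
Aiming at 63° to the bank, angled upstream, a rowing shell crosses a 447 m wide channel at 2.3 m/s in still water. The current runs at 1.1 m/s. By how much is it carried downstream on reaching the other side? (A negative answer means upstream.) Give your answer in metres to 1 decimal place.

12.2 m

Perpendicular speed = 2.049 m/s; crossing time = 447 / 2.049 = 218.122 s.
Net downstream speed = 0.056 m/s.
Drift = 0.056 × 218.122 = 12.176 m (downstream).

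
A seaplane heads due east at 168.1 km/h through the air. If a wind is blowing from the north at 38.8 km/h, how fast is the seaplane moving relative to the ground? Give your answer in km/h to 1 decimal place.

172.5 km/h

Taking east as x and north as y: velocity relative to the air = (168.100, 0.000) km/h; the air relative to ground = (0.000, -38.800) km/h.
Velocity relative to ground = (168.100, 0.000) + (0.000, -38.800) = (168.100, -38.800) km/h.
Speed = |(168.100, -38.800)| = 172.520 km/h.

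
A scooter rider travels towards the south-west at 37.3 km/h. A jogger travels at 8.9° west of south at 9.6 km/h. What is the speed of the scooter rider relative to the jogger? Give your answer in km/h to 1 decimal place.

Taking east as x and north as y: scooter rider velocity = (-26.375, -26.375) km/h; jogger velocity = (-1.485, -9.484) km/h.
Velocity of scooter rider relative to jogger = (-26.375, -26.375) − (-1.485, -9.484) = (-24.890, -16.891) km/h.
Magnitude = |(-24.890, -16.891)| = 30.080 km/h.

30.1 km/h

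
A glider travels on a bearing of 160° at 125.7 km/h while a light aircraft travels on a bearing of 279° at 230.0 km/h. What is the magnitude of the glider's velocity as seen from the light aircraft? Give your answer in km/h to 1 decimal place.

Taking east as x and north as y: glider velocity = (42.992, -118.119) km/h; light aircraft velocity = (-227.168, 35.980) km/h.
Velocity of glider relative to light aircraft = (42.992, -118.119) − (-227.168, 35.980) = (270.160, -154.099) km/h.
Magnitude = |(270.160, -154.099)| = 311.020 km/h.

311.0 km/h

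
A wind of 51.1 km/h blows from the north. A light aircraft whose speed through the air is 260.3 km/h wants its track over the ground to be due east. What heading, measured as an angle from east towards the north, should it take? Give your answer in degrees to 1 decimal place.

The wind pushes perpendicular to the desired track; the heading must have a component into the wind equal to 51.1 km/h: 260.3 sin θ = 51.1.
sin θ = 0.1963, so θ = 11.321°.

11.3°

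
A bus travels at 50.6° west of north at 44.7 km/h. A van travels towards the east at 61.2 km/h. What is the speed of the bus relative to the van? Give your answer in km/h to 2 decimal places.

99.86 km/h

Taking east as x and north as y: bus velocity = (-34.541, 28.372) km/h; van velocity = (61.200, 0.000) km/h.
Velocity of bus relative to van = (-34.541, 28.372) − (61.200, 0.000) = (-95.741, 28.372) km/h.
Magnitude = |(-95.741, 28.372)| = 99.857 km/h.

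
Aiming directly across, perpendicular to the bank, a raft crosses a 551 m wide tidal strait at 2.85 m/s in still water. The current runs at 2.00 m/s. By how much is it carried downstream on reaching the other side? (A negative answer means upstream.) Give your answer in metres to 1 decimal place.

Perpendicular speed = 2.850 m/s; crossing time = 551 / 2.850 = 193.333 s.
Net downstream speed = 2.000 m/s.
Drift = 2.000 × 193.333 = 386.667 m (downstream).

386.7 m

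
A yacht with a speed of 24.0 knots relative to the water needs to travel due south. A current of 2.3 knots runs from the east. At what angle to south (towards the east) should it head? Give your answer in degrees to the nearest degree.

5°

The current pushes perpendicular to the desired track; the heading must have a component into the current equal to 2.3 knots: 24.0 sin θ = 2.3.
sin θ = 0.0958, so θ = 5.499°.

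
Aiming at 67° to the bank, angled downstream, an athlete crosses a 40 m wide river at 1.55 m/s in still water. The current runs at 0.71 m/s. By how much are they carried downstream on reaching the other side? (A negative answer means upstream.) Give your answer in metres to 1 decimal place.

Perpendicular speed = 1.427 m/s; crossing time = 40 / 1.427 = 28.035 s.
Net downstream speed = 1.316 m/s.
Drift = 1.316 × 28.035 = 36.884 m (downstream).

36.9 m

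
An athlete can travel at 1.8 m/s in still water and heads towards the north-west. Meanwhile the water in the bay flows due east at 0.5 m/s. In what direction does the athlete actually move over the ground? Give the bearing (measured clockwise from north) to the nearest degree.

Taking east as x and north as y: velocity relative to the water = (-1.273, 1.273) m/s; the water relative to ground = (0.500, 0.000) m/s.
Velocity relative to ground = (-1.273, 1.273) + (0.500, 0.000) = (-0.773, 1.273) m/s.
Bearing = atan2(-0.77, 1.27) = 328.74° clockwise from north.

329°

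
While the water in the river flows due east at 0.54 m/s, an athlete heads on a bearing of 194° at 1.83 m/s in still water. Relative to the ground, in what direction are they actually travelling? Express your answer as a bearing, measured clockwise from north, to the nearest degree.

177°

Taking east as x and north as y: velocity relative to the water = (-0.443, -1.776) m/s; the water relative to ground = (0.540, 0.000) m/s.
Velocity relative to ground = (-0.443, -1.776) + (0.540, 0.000) = (0.097, -1.776) m/s.
Bearing = atan2(0.10, -1.78) = 176.86° clockwise from north.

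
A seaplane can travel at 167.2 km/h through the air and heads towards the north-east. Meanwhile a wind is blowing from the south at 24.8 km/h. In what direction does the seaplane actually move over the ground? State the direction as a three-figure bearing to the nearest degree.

Taking east as x and north as y: velocity relative to the air = (118.228, 118.228) km/h; the air relative to ground = (0.000, 24.800) km/h.
Velocity relative to ground = (118.228, 118.228) + (0.000, 24.800) = (118.228, 143.028) km/h.
Bearing = atan2(118.23, 143.03) = 39.58° clockwise from north.

040°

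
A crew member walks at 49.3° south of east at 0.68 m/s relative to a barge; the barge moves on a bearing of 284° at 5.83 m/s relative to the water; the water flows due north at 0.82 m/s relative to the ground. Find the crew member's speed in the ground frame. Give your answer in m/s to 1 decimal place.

In east/north components (m/s): crew member relative to barge = (0.443, -0.516); barge relative to water = (-5.657, 1.410); water relative to ground = (0.000, 0.820).
Sum = (-5.213, 1.715) m/s.
Speed = |(-5.213, 1.715)| = 5.488 m/s.

5.5 m/s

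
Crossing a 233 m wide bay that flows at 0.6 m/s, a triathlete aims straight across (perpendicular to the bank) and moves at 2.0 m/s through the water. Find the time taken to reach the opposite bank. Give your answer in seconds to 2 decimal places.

116.50 s

The component of the triathlete's velocity perpendicular to the bank is 2.0 m/s.
Only the cross-stream component determines the crossing time; the current contributes nothing perpendicular to the bank.
Time = 233 / 2.000 = 116.500 s.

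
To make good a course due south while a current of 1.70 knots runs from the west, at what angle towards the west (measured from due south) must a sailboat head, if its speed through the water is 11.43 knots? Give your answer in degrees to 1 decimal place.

8.6°

The current pushes perpendicular to the desired track; the heading must have a component into the current equal to 1.70 knots: 11.43 sin θ = 1.70.
sin θ = 0.1487, so θ = 8.553°.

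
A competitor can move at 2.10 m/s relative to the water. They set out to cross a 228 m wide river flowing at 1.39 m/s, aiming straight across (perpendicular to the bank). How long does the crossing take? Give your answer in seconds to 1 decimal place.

108.6 s

The component of the competitor's velocity perpendicular to the bank is 2.10 m/s.
Only the cross-stream component determines the crossing time; the current contributes nothing perpendicular to the bank.
Time = 228 / 2.100 = 108.571 s.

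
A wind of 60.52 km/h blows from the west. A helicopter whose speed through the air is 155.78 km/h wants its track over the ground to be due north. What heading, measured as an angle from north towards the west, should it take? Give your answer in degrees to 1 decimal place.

The wind pushes perpendicular to the desired track; the heading must have a component into the wind equal to 60.52 km/h: 155.78 sin θ = 60.52.
sin θ = 0.3885, so θ = 22.861°.

22.9°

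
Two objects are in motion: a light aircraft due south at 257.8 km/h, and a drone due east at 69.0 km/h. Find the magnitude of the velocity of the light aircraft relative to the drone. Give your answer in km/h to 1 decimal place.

Taking east as x and north as y: light aircraft velocity = (0.000, -257.800) km/h; drone velocity = (69.000, 0.000) km/h.
Velocity of light aircraft relative to drone = (0.000, -257.800) − (69.000, 0.000) = (-69.000, -257.800) km/h.
Magnitude = |(-69.000, -257.800)| = 266.874 km/h.

266.9 km/h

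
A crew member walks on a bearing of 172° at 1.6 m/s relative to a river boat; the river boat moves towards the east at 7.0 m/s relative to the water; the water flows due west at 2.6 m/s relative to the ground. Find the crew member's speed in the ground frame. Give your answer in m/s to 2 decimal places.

In east/north components (m/s): crew member relative to river boat = (0.223, -1.584); river boat relative to water = (7.000, 0.000); water relative to ground = (-2.600, 0.000).
Sum = (4.623, -1.584) m/s.
Speed = |(4.623, -1.584)| = 4.887 m/s.

4.89 m/s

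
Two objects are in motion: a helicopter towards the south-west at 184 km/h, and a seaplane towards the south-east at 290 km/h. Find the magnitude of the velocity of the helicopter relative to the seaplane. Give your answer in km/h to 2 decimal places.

343.45 km/h

Taking east as x and north as y: helicopter velocity = (-130.108, -130.108) km/h; seaplane velocity = (205.061, -205.061) km/h.
Velocity of helicopter relative to seaplane = (-130.108, -130.108) − (205.061, -205.061) = (-335.169, 74.953) km/h.
Magnitude = |(-335.169, 74.953)| = 343.447 km/h.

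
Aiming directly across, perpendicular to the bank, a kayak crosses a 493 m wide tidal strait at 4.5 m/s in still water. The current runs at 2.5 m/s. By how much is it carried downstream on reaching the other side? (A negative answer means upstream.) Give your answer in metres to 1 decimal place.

Perpendicular speed = 4.500 m/s; crossing time = 493 / 4.500 = 109.556 s.
Net downstream speed = 2.500 m/s.
Drift = 2.500 × 109.556 = 273.889 m (downstream).

273.9 m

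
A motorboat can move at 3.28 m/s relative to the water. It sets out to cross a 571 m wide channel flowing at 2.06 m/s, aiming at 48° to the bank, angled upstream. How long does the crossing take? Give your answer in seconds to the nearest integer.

The component of the motorboat's velocity perpendicular to the bank is 3.28 × sin 48° = 2.438 m/s.
The flow acts along the bank and has no component across it.
Time = 571 / 2.438 = 234.255 s.

234 s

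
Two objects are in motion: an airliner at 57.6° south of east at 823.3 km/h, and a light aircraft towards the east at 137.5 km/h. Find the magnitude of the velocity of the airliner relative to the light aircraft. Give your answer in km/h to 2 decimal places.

758.56 km/h

Taking east as x and north as y: airliner velocity = (441.146, -695.135) km/h; light aircraft velocity = (137.500, 0.000) km/h.
Velocity of airliner relative to light aircraft = (441.146, -695.135) − (137.500, 0.000) = (303.646, -695.135) km/h.
Magnitude = |(303.646, -695.135)| = 758.560 km/h.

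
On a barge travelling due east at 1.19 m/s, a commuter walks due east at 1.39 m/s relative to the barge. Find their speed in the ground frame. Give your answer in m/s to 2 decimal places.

2.58 m/s

Taking east as x and north as y: barge velocity = (1.190, 0.000) m/s; commuter velocity relative to barge = (1.390, 0.000) m/s.
Velocity relative to ground = (1.190, 0.000) + (1.390, 0.000) = (2.580, 0.000) m/s.
Speed = |(2.580, 0.000)| = 2.580 m/s.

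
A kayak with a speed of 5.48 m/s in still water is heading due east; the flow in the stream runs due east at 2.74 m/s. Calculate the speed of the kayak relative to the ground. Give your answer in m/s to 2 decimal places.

8.22 m/s

Taking east as x and north as y: velocity relative to the water = (5.480, 0.000) m/s; the water relative to ground = (2.740, 0.000) m/s.
Velocity relative to ground = (5.480, 0.000) + (2.740, 0.000) = (8.220, 0.000) m/s.
Speed = |(8.220, 0.000)| = 8.220 m/s.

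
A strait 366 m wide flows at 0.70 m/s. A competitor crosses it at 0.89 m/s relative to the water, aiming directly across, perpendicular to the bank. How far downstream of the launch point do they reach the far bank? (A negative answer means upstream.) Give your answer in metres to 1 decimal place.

287.9 m

Perpendicular speed = 0.890 m/s; crossing time = 366 / 0.890 = 411.236 s.
Net downstream speed = 0.700 m/s.
Drift = 0.700 × 411.236 = 287.865 m (downstream).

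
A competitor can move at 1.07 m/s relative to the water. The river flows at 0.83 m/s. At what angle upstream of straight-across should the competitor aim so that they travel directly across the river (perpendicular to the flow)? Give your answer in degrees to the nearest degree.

To cancel the current, the upstream component of the competitor's velocity must equal the flow: 1.07 sin θ = 0.83.
sin θ = 0.83 / 1.07 = 0.7757.
θ = arcsin(0.7757) = 50.869°.

51°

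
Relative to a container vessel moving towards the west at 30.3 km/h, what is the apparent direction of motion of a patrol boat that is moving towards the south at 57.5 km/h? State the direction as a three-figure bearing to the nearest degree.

152°

Taking east as x and north as y: patrol boat velocity = (0.000, -57.500) km/h; container vessel velocity = (-30.300, 0.000) km/h.
Velocity of patrol boat relative to container vessel = (0.000, -57.500) − (-30.300, 0.000) = (30.300, -57.500) km/h.
Bearing = atan2(30.30, -57.50) = 152.21° clockwise from north.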